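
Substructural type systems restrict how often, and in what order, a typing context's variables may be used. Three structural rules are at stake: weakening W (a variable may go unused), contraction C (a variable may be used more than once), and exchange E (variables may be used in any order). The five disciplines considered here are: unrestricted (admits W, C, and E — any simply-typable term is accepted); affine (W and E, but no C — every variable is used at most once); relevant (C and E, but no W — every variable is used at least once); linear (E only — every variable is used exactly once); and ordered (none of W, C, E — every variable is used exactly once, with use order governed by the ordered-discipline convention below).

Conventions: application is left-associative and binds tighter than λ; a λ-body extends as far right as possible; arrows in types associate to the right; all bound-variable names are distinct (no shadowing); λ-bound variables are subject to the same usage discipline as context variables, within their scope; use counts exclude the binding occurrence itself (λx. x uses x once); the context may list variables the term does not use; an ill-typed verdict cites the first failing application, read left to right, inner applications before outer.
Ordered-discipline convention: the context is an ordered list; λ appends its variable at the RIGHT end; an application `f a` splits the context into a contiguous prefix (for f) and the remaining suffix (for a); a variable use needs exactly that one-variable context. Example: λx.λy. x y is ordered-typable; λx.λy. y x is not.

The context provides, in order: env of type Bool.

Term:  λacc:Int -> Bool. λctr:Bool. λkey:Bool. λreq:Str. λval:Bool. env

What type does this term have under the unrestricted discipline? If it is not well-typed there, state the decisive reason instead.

term : (Int -> Bool) -> Bool -> Bool -> Str -> Bool -> Bool
use counts: env: 1, acc [bound]: 0, ctr [bound]: 0, key [bound]: 0, req [bound]: 0, val [bound]: 0
uses in reading order: env
typing: the term checks, with type (Int -> Bool) -> Bool -> Bool -> Str -> Bool -> Bool
summary: ordered ✗; linear ✗; affine ✓; relevant ✗; unrestricted ✓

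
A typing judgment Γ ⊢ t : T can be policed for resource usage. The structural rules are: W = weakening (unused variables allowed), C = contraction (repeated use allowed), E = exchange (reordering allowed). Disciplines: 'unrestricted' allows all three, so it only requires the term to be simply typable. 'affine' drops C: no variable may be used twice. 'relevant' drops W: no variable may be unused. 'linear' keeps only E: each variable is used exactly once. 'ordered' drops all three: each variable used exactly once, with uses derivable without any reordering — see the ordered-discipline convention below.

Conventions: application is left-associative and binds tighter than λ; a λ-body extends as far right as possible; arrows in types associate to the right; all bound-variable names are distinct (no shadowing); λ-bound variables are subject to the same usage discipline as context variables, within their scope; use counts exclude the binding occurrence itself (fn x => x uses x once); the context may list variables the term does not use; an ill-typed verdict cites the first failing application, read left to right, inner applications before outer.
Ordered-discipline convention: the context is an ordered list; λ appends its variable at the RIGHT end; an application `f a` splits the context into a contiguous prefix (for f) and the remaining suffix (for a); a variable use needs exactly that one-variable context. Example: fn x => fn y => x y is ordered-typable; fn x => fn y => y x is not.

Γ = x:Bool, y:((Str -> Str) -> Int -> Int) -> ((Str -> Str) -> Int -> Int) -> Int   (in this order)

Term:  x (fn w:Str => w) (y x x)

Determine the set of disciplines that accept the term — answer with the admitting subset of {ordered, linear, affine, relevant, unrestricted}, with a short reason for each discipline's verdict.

admitted by: none
usage: x: 3, y: 1, w [bound]: 1
uses in reading order: x, w, y, x, x
typing: ill-typed: applying a non-function (Bool)
ordered ✗ (fails simple typing)
linear ✗ (a type mismatch blocks all five)
affine ✗ (the type mismatch rejects it)
relevant ✗ (not simply typable)
unrestricted ✗ (fails simple typing)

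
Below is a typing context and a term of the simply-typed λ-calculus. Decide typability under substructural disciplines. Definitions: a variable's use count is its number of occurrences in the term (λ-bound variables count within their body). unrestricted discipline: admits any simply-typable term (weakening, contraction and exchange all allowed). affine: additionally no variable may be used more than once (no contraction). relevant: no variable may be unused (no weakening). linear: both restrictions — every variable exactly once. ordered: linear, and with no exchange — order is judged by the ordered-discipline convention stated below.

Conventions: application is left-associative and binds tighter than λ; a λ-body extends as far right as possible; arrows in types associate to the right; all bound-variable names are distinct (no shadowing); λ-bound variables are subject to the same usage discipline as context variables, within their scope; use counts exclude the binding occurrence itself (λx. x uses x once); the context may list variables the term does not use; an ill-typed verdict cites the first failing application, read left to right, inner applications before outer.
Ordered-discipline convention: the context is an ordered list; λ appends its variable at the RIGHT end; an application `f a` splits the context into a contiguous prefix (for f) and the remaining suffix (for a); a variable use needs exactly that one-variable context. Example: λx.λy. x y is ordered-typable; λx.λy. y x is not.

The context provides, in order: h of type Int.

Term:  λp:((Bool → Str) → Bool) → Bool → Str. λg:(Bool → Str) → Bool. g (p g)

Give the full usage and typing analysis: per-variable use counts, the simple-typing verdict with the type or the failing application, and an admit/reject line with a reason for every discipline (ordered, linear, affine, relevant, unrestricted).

usage: h: 0; p [bound]: 1; g [bound]: 2
uses in reading order: g, p, g
typing: ✓ — (((Bool → Str) → Bool) → Bool → Str) → ((Bool → Str) → Bool) → Bool
ordered ✗ (g ×2 used more than once (contraction); unused: h — weakening required)
linear ✗ (g ×2 used more than once (contraction); unused: h — weakening required)
affine ✗ (g ×2 used more than once (contraction))
relevant ✗ (unused: h — weakening required)
unrestricted ✓ (typability at (((Bool → Str) → Bool) → Bool → Str) → ((Bool → Str) → Bool) → Bool is all that's needed)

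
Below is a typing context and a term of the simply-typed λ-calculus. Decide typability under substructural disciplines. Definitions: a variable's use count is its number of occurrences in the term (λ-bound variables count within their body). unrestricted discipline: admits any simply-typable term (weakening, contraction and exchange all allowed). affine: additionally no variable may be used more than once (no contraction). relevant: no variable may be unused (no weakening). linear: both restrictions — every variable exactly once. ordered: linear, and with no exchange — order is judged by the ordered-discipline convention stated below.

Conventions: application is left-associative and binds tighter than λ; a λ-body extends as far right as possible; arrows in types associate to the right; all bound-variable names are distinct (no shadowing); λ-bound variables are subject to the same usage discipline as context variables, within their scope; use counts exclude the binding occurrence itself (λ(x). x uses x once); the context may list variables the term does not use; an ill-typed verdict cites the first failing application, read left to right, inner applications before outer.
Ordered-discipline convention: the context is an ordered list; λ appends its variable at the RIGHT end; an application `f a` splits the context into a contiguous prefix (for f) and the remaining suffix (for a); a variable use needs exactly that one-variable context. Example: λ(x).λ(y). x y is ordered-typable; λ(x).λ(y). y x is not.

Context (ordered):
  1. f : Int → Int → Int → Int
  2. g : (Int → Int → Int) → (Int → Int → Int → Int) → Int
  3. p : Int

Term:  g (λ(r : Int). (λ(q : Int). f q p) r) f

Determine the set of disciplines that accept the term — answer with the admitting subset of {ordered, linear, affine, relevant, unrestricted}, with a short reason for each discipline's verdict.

admitted by: relevant, unrestricted
variable uses: f=2; g=1; p=1; r [bound]=1; q [bound]=1
uses in reading order: g, f, q, p, r, f
typing: well-typed — term : Int
ordered: ✗, needs contraction — f ×2
linear: ✗, needs contraction — f ×2
affine: ✗, needs contraction — f ×2
relevant: ✓, every one of f, g, p, r, q appears
unrestricted: ✓, well-typed at Int; no restrictions here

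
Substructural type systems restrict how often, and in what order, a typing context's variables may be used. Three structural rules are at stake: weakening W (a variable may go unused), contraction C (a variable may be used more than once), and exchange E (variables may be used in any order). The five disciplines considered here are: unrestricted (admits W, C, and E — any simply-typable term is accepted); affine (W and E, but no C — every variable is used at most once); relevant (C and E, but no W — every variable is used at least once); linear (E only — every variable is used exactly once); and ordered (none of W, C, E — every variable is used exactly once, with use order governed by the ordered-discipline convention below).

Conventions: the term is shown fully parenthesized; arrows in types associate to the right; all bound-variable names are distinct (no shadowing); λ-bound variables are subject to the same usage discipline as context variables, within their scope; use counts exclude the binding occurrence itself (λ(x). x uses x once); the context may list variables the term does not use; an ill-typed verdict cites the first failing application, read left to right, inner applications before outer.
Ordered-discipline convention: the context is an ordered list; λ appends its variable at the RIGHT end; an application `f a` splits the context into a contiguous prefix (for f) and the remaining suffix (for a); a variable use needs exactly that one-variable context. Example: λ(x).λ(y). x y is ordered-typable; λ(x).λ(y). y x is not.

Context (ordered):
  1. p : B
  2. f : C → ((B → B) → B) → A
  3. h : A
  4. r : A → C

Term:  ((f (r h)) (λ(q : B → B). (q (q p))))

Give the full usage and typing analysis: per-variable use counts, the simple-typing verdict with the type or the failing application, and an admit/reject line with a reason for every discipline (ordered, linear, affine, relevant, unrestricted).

variable uses: p=1, f=1, h=1, r=1, q (bound)=2
use order (left to right): f, r, h, q, q, p
typing: ✓ — A
ordered: ✗ — repeated use of q ×2
linear: ✗ — repeated use of q ×2
affine: ✗ — repeated use of q ×2
relevant: ✓ — at least one use each (p, f, h, r, q)
unrestricted: ✓ — simply typable at A; W, C, E all held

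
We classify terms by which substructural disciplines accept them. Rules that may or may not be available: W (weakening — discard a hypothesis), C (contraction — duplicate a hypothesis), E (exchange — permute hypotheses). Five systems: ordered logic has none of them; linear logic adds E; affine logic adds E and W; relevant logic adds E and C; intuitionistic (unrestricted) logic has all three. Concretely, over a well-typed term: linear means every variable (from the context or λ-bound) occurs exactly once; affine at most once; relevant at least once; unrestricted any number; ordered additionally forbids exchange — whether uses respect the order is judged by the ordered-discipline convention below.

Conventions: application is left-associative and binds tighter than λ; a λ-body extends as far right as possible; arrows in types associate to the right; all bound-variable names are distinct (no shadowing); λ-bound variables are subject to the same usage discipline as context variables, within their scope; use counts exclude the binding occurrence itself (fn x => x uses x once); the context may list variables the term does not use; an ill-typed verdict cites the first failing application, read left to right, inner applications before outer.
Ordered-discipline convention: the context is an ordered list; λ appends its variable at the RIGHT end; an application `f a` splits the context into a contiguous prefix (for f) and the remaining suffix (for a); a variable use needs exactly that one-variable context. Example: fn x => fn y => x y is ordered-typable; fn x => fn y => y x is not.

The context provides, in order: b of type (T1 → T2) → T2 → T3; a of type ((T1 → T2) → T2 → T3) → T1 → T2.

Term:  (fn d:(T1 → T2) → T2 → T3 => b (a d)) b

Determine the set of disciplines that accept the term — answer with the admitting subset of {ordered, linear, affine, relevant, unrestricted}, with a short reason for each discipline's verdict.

admitting disciplines: relevant, unrestricted
use counts: b: 2, a: 1, d [bound]: 1
uses in reading order: b, a, d, b
typing: well-typed — term : T2 → T3
ordered ✗ (repeated use of b ×2)
linear ✗ (repeated use of b ×2)
affine ✗ (repeated use of b ×2)
relevant ✓ (every one of b, a, d appears)
unrestricted ✓ (simply typable at T2 → T3; W, C, E all held)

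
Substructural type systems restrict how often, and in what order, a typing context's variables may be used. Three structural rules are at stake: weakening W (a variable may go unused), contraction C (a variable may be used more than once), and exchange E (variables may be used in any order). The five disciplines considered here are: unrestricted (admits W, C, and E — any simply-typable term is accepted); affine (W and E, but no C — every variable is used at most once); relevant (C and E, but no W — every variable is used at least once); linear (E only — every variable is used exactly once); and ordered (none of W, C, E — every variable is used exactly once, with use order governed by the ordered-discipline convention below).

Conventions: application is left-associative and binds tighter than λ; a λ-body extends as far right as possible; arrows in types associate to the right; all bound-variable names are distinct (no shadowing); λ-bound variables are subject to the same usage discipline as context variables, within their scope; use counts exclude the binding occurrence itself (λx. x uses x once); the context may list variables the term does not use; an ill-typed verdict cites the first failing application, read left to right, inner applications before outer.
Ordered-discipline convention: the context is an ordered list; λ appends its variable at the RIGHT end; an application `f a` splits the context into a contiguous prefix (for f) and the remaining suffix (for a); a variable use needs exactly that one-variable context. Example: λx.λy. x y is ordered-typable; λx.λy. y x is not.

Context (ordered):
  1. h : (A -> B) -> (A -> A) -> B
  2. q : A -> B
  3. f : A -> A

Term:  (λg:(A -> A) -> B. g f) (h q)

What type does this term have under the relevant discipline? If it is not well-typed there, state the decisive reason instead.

term : B
use counts: h=1; q=1; f=1; g (bound)=1
use order (left to right): g, f, h, q
typing: well-typed — term : B
all disciplines: ordered ✗; linear ✓; affine ✓; relevant ✓; unrestricted ✓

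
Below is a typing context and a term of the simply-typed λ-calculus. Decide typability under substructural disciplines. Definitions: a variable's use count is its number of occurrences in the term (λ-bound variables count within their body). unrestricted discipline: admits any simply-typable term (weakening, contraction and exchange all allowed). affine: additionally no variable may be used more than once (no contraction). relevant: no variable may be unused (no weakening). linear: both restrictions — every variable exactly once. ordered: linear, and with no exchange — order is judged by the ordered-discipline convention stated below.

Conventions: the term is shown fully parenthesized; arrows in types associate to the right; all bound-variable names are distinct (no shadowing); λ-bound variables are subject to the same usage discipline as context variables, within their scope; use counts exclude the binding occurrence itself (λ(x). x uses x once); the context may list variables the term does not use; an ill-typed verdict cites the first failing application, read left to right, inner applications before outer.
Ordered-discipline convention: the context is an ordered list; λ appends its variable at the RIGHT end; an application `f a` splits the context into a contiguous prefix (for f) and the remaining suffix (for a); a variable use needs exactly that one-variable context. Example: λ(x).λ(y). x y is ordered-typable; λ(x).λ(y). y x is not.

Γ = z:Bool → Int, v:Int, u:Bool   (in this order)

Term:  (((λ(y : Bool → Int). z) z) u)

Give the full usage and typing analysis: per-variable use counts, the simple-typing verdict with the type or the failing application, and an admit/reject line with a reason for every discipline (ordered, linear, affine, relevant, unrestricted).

usage: z: 2×; v: 0×; u: 1×; y (bound): 0×
left-to-right use order: z, z, u
typing: well-typed at Int
ordered: ✗, uses contraction: z ×2; v, y left unused
linear: ✗, uses contraction: z ×2; v, y left unused
affine: ✗, uses contraction: z ×2
relevant: ✗, v, y left unused
unrestricted: ✓, type-checks (Int) and nothing is barred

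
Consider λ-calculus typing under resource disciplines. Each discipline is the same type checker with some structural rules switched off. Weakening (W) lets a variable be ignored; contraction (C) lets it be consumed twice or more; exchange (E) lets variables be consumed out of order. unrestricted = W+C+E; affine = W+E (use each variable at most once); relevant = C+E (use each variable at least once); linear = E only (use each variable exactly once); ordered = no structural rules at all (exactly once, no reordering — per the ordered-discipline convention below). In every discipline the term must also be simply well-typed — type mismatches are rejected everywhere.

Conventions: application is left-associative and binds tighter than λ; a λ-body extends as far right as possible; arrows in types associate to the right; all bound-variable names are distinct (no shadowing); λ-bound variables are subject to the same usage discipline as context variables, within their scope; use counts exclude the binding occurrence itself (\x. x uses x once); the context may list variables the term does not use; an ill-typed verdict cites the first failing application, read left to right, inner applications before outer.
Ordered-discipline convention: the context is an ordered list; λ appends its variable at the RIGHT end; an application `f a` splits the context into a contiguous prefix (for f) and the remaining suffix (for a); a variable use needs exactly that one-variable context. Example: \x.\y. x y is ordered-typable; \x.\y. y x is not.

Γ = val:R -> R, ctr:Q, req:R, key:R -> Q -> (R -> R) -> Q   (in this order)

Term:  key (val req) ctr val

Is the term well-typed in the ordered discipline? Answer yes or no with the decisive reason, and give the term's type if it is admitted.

no — uses contraction: val ×2
use counts: val: 2×, ctr: 1×, req: 1×, key: 1×
left-to-right use order: key, val, req, ctr, val
typing: well-typed — term : Q
all disciplines: ordered ✗, linear ✗, affine ✗, relevant ✓, unrestricted ✓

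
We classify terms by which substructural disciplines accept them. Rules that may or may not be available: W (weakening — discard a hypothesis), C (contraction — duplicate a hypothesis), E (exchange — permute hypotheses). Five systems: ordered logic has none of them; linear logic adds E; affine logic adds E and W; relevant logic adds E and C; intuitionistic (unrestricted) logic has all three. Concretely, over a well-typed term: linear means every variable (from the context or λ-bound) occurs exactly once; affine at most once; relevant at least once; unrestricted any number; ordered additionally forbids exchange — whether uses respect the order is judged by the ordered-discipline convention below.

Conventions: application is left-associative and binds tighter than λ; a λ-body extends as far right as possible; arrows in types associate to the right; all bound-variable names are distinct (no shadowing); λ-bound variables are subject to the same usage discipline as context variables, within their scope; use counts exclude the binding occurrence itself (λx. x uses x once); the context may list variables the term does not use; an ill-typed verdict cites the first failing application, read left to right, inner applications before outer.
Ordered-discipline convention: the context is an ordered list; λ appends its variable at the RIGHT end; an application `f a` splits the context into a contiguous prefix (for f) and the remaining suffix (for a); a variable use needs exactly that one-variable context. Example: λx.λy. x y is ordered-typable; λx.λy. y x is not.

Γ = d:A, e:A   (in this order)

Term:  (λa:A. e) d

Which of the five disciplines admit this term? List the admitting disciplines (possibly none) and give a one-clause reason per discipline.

accepted by: affine, unrestricted
counts: d=1; e=1; a (bound)=0
order of uses: e, d
typing: well-typed at A
ordered ✗ (a never used (weakening))
linear ✗ (a never used (weakening))
affine ✓ (none of d, e, a used more than once)
relevant ✗ (a never used (weakening))
unrestricted ✓ (typability at A is all that's needed)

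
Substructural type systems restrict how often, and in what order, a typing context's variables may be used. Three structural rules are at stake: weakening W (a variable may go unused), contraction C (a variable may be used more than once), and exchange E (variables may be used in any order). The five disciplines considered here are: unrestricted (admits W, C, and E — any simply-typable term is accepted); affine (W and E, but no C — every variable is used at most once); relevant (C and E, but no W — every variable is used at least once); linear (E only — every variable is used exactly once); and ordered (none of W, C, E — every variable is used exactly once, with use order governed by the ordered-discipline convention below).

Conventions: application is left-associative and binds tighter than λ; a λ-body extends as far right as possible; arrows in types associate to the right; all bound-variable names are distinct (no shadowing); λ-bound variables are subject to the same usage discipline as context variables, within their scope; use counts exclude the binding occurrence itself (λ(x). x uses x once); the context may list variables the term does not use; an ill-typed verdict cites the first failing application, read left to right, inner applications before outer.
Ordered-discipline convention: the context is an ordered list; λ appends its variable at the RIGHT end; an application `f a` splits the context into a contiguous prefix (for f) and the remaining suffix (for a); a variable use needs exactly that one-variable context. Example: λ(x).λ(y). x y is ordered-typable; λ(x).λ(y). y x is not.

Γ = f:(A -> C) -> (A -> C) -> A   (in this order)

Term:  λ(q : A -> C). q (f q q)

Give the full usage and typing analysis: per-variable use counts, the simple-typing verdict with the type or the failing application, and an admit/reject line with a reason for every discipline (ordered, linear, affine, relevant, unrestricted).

variable uses: f ×1; q [bound] ×3
use order (left to right): q, f, q, q
typing: the term checks, with type (A -> C) -> C
ordered ✗ (q ×3 used more than once (contraction))
linear ✗ (q ×3 used more than once (contraction))
affine ✗ (q ×3 used more than once (contraction))
relevant ✓ (f, q: all used, weakening unneeded)
unrestricted ✓ (type-checks ((A -> C) -> C) and nothing is barred)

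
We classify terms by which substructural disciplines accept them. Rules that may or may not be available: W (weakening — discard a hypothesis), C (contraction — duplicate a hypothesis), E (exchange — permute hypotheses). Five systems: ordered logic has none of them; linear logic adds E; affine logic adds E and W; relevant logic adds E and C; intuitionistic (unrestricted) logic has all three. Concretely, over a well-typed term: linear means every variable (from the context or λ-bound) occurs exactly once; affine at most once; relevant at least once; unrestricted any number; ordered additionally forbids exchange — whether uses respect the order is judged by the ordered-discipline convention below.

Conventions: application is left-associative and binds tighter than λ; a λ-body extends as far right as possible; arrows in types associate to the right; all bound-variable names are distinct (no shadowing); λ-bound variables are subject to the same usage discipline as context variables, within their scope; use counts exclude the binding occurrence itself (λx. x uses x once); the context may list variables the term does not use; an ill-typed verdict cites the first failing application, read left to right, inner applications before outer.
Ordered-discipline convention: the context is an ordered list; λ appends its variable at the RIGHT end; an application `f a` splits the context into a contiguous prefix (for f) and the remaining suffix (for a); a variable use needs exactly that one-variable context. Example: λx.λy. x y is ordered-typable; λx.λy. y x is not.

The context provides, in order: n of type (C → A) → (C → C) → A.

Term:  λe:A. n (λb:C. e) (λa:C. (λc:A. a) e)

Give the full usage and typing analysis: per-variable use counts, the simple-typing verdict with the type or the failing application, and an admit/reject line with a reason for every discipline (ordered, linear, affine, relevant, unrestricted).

variable uses: n=1; e (λ-bound)=2; b (λ-bound)=0; a (λ-bound)=1; c (λ-bound)=0
left-to-right use order: n, e, a, e
typing: ✓ — A → A
ordered ✗ (uses contraction: e ×2; b, c never used (weakening))
linear ✗ (uses contraction: e ×2; b, c never used (weakening))
affine ✗ (uses contraction: e ×2)
relevant ✗ (b, c never used (weakening))
unrestricted ✓ (typability at A → A is all that's needed)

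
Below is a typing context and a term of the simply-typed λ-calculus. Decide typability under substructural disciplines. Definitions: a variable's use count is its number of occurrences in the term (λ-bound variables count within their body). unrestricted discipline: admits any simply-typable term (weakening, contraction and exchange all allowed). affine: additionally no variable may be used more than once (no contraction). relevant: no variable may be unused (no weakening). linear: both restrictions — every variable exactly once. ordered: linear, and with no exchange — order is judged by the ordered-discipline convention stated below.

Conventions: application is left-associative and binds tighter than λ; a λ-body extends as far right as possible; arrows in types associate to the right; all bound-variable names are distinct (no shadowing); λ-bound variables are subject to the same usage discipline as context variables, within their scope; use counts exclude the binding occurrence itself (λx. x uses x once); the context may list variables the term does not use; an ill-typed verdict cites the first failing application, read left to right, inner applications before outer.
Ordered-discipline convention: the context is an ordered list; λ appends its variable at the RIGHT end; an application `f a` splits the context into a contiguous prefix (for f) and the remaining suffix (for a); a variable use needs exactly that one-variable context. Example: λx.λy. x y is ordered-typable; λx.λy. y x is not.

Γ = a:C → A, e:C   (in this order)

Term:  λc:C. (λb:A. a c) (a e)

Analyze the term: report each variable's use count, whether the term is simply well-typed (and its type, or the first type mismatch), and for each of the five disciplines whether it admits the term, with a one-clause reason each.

variable uses: a ×2; e ×1; c [bound] ×1; b [bound] ×0
uses in reading order: a, c, a, e
typing: ✓ — C → A
ordered: ✗, repeated use of a ×2; needs weakening: b unused
linear: ✗, repeated use of a ×2; needs weakening: b unused
affine: ✗, repeated use of a ×2
relevant: ✗, needs weakening: b unused
unrestricted: ✓, typability at C → A is all that's needed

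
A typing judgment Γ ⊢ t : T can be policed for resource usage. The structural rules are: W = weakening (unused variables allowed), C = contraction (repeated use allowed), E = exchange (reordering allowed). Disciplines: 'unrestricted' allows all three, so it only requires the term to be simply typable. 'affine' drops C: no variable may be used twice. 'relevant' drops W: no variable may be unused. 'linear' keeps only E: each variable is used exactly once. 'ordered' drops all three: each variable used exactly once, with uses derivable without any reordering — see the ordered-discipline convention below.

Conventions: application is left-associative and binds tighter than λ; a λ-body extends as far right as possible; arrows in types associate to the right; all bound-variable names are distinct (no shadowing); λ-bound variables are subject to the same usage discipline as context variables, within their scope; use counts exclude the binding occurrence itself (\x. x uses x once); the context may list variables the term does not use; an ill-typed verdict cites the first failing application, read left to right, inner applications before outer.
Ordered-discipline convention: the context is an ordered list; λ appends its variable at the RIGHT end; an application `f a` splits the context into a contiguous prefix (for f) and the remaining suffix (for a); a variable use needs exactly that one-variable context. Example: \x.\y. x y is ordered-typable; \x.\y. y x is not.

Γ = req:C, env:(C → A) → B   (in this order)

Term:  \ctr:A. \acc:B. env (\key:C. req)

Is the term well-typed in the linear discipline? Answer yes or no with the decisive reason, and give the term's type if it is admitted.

no — a type mismatch blocks all five
variable uses: req=1; env=1; ctr (λ-bound)=0; acc (λ-bound)=0; key (λ-bound)=0
order of uses: env, req
typing: ill-typed: a function awaiting C → A gets C → C
across the five disciplines: ordered ✗ | linear ✗ | affine ✗ | relevant ✗ | unrestricted ✗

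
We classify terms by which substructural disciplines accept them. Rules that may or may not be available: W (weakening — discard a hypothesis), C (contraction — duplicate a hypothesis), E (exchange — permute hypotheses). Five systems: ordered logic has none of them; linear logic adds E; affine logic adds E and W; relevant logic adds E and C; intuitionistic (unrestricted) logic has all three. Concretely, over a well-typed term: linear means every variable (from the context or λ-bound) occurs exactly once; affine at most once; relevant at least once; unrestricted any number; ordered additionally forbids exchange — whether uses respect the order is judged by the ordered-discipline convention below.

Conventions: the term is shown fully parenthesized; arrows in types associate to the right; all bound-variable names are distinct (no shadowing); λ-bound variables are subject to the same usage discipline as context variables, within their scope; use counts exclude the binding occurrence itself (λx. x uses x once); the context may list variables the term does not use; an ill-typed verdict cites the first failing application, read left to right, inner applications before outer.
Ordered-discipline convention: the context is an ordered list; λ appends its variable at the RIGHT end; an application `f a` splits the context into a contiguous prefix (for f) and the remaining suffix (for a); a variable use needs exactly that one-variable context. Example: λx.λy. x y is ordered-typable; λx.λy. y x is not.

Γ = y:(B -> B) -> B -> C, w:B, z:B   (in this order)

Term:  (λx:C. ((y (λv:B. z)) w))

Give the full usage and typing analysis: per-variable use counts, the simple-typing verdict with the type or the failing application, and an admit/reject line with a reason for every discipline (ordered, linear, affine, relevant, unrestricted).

counts: y=1, w=1, z=1, x (bound)=0, v (bound)=0
order of uses: y, z, w
typing: ✓ — C -> C
ordered: ✗, needs weakening: x, v unused
linear: ✗, needs weakening: x, v unused
affine: ✓, no duplicate uses among y, w, z, x, v
relevant: ✗, needs weakening: x, v unused
unrestricted: ✓, simply typable at C -> C; W, C, E all held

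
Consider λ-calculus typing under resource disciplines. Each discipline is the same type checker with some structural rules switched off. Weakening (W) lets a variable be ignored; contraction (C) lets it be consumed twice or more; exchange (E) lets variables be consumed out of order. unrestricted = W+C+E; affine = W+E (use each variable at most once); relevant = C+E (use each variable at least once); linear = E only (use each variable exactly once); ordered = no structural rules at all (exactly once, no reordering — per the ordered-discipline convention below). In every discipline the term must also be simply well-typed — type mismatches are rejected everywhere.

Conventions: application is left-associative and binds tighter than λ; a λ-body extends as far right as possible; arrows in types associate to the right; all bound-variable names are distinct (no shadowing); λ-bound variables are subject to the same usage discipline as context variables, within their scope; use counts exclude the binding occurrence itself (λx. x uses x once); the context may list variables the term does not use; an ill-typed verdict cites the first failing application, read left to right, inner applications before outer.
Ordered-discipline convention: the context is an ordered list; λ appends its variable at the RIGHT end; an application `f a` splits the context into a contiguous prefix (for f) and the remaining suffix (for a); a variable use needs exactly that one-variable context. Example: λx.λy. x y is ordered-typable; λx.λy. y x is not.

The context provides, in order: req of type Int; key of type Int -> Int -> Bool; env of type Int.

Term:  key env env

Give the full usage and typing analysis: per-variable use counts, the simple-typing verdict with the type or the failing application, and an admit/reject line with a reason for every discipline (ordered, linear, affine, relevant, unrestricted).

counts: req: 0×, key: 1×, env: 2×
order of uses: key, env, env
typing: ✓ — Bool
ordered ✗ (needs contraction — env ×2; needs weakening: req unused)
linear ✗ (needs contraction — env ×2; needs weakening: req unused)
affine ✗ (needs contraction — env ×2)
relevant ✗ (needs weakening: req unused)
unrestricted ✓ (simply typable at Bool; W, C, E all held)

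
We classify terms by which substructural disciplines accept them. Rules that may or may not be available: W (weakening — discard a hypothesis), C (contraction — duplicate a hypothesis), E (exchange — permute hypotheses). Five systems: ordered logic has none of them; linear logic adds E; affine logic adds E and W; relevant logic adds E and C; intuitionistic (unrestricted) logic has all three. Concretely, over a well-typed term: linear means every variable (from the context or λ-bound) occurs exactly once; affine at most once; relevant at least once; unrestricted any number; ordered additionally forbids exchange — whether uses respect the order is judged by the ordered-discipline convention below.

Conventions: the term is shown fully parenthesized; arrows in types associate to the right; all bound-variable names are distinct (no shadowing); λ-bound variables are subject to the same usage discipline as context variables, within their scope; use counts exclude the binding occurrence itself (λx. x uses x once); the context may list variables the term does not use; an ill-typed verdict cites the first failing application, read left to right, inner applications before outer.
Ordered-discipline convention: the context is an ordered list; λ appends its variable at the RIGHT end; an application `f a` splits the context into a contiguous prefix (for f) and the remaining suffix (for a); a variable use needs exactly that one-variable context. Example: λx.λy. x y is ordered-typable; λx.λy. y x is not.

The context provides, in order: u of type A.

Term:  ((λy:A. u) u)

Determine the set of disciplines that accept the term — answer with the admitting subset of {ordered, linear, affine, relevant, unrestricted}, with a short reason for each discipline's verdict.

accepted by: unrestricted
use counts: u ×2, y (bound) ×0
left-to-right use order: u, u
typing: well-typed — term : A
ordered: ✗ — uses contraction: u ×2; y never used (weakening)
linear: ✗ — uses contraction: u ×2; y never used (weakening)
affine: ✗ — uses contraction: u ×2
relevant: ✗ — y never used (weakening)
unrestricted: ✓ — well-typed at A; no restrictions here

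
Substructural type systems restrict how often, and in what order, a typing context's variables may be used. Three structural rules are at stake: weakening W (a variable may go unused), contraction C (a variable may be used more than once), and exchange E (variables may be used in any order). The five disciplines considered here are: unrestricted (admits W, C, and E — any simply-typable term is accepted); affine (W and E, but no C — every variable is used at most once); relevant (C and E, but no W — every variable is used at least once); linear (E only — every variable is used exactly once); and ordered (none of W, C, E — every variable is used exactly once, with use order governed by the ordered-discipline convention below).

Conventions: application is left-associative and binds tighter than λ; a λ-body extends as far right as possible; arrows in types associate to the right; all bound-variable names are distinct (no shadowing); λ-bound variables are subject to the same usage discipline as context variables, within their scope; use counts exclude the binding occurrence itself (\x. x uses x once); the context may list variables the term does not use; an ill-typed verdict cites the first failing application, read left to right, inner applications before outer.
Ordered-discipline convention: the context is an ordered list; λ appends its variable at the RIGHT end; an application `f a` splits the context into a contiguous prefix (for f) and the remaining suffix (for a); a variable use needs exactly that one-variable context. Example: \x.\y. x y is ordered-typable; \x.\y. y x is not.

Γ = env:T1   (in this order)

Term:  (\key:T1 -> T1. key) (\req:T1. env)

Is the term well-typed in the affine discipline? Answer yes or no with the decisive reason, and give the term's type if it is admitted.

yes — env, key, req: no repeats, contraction unneeded; term : T1 -> T1
variable uses: env: 1, key (bound): 1, req (bound): 0
left-to-right use order: key, env
typing: well-typed — term : T1 -> T1
per-discipline verdicts: ordered ✗; linear ✗; affine ✓; relevant ✗; unrestricted ✓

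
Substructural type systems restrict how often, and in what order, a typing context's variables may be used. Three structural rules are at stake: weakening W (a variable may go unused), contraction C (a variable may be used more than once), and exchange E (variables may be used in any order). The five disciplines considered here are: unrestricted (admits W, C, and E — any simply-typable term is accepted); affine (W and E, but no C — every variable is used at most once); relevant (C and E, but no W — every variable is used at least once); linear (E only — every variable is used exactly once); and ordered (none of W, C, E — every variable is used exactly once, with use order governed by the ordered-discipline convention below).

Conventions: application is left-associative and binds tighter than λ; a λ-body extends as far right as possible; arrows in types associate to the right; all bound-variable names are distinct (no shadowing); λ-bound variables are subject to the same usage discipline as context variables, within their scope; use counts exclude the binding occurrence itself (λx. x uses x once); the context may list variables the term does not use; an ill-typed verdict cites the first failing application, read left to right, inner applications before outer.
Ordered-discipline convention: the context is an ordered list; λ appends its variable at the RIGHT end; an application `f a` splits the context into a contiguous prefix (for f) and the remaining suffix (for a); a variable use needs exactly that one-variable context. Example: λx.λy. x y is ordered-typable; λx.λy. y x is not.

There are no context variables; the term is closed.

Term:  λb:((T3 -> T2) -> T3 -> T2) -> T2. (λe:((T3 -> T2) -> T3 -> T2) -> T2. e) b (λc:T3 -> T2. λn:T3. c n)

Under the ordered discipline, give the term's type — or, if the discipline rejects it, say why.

term : (((T3 -> T2) -> T3 -> T2) -> T2) -> T2
use counts: b [bound]: 1, e [bound]: 1, c [bound]: 1, n [bound]: 1
use order (left to right): e, b, c, n
typing: ✓ — (((T3 -> T2) -> T3 -> T2) -> T2) -> T2
across the five disciplines: ordered ✓, linear ✓, affine ✓, relevant ✓, unrestricted ✓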